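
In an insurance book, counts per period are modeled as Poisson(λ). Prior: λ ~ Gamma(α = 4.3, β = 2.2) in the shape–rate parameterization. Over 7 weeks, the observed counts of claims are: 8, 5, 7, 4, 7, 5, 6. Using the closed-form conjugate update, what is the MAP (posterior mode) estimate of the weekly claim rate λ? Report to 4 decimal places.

4.9239

With a Gamma(shape α, rate β) prior, the Poisson likelihood is conjugate: the posterior is Gamma(α + ΣXᵢ, β + n).
Sum of counts S = 42 over n = 7 weeks.
Posterior: Gamma(α+S, β+n) = Gamma(4.3+42, 2.2+7) = Gamma(46.3, 9.2).
Mode of Gamma(α,β) for α≥1 is (α−1)/β = 45.3/9.2 = 4.9239.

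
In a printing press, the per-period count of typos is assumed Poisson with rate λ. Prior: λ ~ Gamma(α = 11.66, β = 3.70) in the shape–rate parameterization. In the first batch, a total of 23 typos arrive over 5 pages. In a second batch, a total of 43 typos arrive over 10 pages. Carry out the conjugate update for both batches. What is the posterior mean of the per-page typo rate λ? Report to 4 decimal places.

4.1529

With a Gamma(shape α, rate β) prior, the Poisson likelihood is conjugate: the posterior is Gamma(α + ΣXᵢ, β + n).
After batch 1: Gamma(α+S, β+n) = Gamma(11.66+23, 3.70+5) = Gamma(34.66, 8.70).
After batch 2: Gamma(α+S, β+n) = Gamma(34.66+43, 8.70+10) = Gamma(77.66, 18.70).
Posterior mean = α/β = 77.66/18.70 = 4.1529.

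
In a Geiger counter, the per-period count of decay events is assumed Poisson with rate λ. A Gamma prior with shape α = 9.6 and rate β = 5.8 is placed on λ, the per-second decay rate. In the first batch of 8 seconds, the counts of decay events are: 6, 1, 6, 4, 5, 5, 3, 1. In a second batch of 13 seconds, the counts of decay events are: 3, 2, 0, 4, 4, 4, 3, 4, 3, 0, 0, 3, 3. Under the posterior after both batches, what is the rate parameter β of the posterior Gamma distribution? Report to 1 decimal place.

With a Gamma(shape α, rate β) prior, the Poisson likelihood is conjugate: the posterior is Gamma(α + ΣXᵢ, β + n).
Batch 1: sum of counts S = 31 over n = 8 seconds.
After batch 1: Gamma(α+S, β+n) = Gamma(9.6+31, 5.8+8) = Gamma(40.6, 13.8).
Batch 2: sum of counts S = 33 over n = 13 seconds.
After batch 2: Gamma(α+S, β+n) = Gamma(40.6+33, 13.8+13) = Gamma(73.6, 26.8).
Posterior β = 26.8.

26.8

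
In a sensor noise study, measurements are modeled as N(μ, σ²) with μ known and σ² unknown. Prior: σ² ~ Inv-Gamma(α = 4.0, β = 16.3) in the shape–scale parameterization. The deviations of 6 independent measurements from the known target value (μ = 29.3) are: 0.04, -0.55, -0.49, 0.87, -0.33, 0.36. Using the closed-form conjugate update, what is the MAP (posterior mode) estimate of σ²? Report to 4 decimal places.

With known mean μ and an Inverse-Gamma(α, β) prior on σ², the Normal likelihood is conjugate: posterior is Inv-Gamma(α + n/2, β + Σ(xᵢ−μ)²/2).
Σ(xᵢ−μ)² = (0.04)² + (-0.55)² + (-0.49)² + (0.87)² + (-0.33)² + (0.36)² = 1.5396.
Posterior: Inv-Gamma(4.0 + 6/2, 16.3 + 1.5396/2) = Inv-Gamma(7.00, 17.06980).
Mode = β/(α+1) = 17.06980/8.00 = 2.1337.

2.1337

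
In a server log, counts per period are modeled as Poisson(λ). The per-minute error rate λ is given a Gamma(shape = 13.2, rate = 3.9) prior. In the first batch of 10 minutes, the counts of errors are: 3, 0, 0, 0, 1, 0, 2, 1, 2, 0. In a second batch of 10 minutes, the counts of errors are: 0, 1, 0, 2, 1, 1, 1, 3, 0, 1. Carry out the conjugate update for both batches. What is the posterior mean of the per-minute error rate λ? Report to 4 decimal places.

With a Gamma(shape α, rate β) prior, the Poisson likelihood is conjugate: the posterior is Gamma(α + ΣXᵢ, β + n).
Batch 1: sum of counts S = 9 over n = 10 minutes.
After batch 1: Gamma(α+S, β+n) = Gamma(13.2+9, 3.9+10) = Gamma(22.2, 13.9).
Batch 2: sum of counts S = 10 over n = 10 minutes.
After batch 2: Gamma(α+S, β+n) = Gamma(22.2+10, 13.9+10) = Gamma(32.2, 23.9).
Posterior mean = α/β = 32.2/23.9 = 1.3473.

1.3473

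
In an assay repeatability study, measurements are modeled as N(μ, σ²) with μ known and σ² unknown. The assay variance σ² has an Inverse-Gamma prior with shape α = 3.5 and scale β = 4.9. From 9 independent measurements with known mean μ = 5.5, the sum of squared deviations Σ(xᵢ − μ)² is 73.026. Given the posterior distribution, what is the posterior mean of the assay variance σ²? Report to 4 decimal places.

With known mean μ and an Inverse-Gamma(α, β) prior on σ², the Normal likelihood is conjugate: posterior is Inv-Gamma(α + n/2, β + Σ(xᵢ−μ)²/2).
Posterior: Inv-Gamma(3.5 + 9/2, 4.9 + 73.026/2) = Inv-Gamma(8.00, 41.4130).
E[σ²|data] = β/(α−1) = 41.4130/7.00 = 5.9161.

5.9161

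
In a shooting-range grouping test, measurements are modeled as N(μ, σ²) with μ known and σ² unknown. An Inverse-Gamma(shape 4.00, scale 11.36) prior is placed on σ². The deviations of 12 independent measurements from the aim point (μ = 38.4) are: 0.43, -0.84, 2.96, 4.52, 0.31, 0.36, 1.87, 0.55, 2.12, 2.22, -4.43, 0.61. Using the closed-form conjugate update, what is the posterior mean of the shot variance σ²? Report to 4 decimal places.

4.7915

With known mean μ and an Inverse-Gamma(α, β) prior on σ², the Normal likelihood is conjugate: posterior is Inv-Gamma(α + n/2, β + Σ(xᵢ−μ)²/2).
Σ(xᵢ−μ)² = (0.43)² + (-0.84)² + (2.96)² + (4.52)² + (0.31)² + (0.36)² + (1.87)² + (0.55)² + (2.12)² + (2.22)² + (-4.43)² + (0.61)² = 63.5274.
Posterior: Inv-Gamma(4.00 + 12/2, 11.36 + 63.5274/2) = Inv-Gamma(10.00, 43.12370).
E[σ²|data] = β/(α−1) = 43.12370/9.00 = 4.7915.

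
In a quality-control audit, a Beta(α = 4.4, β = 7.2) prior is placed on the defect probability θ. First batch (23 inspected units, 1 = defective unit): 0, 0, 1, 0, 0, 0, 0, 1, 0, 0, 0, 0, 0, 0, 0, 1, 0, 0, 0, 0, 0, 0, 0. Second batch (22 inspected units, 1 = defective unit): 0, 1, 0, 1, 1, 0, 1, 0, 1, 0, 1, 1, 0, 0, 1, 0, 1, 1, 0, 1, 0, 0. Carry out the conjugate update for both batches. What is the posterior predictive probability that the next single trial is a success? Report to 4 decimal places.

The Beta prior is conjugate to a Binomial/Bernoulli likelihood; the update adds successes to α and failures to β.
After batch 1: Beta(4.4+3, 7.2+20) = Beta(7.4, 27.2).
After batch 2: Beta(7.4+11, 27.2+11) = Beta(18.4, 38.2).
For a single future Bernoulli trial, P(success | data) = α/(α+β) = 0.3251.

0.3251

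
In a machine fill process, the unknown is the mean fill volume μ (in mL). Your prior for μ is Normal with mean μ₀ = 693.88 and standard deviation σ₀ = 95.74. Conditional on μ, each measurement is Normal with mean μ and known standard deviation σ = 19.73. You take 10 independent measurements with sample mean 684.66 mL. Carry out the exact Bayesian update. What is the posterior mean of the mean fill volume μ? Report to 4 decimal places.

684.6990

For Normal data with known variance σ², a Normal(μ₀, σ₀²) prior on μ is conjugate. Posterior precision = 1/σ₀² + n/σ²; posterior mean is the precision-weighted average of μ₀ and x̄.
n·x̄ = 10·684.66 = 6846.6.
σ₀² = 95.74² = 9166.1476, σ² = 19.73² = 389.2729; σ² + n·σ₀² = 389.2729 + 10·9166.1476 = 92050.7489.
Posterior mean = (μ₀/σ₀² + n·x̄/σ²)/(1/σ₀² + n/σ²) = (σ²·μ₀ + σ₀²·n·x̄)/(σ² + n·σ₀²) = (389.2729·693.88 + 9166.1476·6846.6)/92050.7489 = 63027054.838012/92050.7489 = 684.6990.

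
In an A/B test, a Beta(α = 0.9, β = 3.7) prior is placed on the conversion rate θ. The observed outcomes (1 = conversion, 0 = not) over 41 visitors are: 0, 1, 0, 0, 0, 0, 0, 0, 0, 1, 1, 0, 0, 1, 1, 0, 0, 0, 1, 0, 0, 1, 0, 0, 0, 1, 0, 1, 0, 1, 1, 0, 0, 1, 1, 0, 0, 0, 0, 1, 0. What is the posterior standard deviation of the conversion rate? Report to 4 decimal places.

0.0687

The Beta prior is conjugate to a Binomial/Bernoulli likelihood; the update adds successes to α and failures to β.
Posterior: Beta(α+k, β+n−k) = Beta(0.9+14, 3.7+27) = Beta(14.9, 30.7).
Var = αβ/((α+β)²(α+β+1)) = 14.9·30.7/(45.6²·46.6) = 0.00472073; SD = √0.00472073 = 0.0687.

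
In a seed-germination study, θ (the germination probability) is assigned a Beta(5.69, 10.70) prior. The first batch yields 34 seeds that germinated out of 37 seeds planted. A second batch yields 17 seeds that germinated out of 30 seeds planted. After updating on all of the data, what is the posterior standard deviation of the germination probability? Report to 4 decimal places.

The Beta prior is conjugate to a Binomial/Bernoulli likelihood; the update adds successes to α and failures to β.
After batch 1: Beta(5.69+34, 10.70+3) = Beta(39.69, 13.70).
After batch 2: Beta(39.69+17, 13.70+13) = Beta(56.69, 26.70).
Var = αβ/((α+β)²(α+β+1)) = 56.69·26.70/(83.39²·84.39) = 0.00257928; SD = √0.00257928 = 0.0508.

0.0508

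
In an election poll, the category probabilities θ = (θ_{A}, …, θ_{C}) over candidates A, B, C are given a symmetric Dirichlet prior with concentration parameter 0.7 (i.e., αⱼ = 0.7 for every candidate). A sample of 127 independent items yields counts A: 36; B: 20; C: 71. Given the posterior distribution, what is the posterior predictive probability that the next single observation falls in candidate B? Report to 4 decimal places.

0.1603

The Dirichlet prior is conjugate to the Multinomial likelihood: each posterior αⱼ = prior αⱼ + observed count nⱼ.
Posterior concentration: (36.7, 20.7, 71.7), total = 129.1.
P(next = B | data) = α_{B}/Σα = 0.1603.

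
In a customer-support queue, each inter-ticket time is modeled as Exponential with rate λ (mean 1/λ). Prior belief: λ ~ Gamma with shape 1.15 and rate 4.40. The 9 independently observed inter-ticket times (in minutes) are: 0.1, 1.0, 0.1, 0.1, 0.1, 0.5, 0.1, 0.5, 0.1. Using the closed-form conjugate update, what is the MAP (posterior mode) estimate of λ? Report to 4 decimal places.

1.3071

With a Gamma(shape α, rate β) prior on the exponential rate λ, the posterior after n observations with total T = Σxᵢ is Gamma(α+n, β+T).
Sum of observations T = 2.6 minutes; n = 9.
Posterior: Gamma(1.15+9, 4.40+2.6) = Gamma(10.15, 7.00).
Mode = (α−1)/β = 1.3071.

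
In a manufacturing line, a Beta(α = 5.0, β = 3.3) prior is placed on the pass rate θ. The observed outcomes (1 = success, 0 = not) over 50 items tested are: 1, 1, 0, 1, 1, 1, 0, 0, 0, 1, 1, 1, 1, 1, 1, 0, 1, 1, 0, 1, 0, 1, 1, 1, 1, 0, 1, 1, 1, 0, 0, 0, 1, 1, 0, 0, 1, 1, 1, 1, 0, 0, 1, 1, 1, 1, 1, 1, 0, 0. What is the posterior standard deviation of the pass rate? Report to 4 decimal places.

The Beta prior is conjugate to a Binomial/Bernoulli likelihood; the update adds successes to α and failures to β.
Posterior: Beta(α+k, β+n−k) = Beta(5.0+33, 3.3+17) = Beta(38.0, 20.3).
Var = αβ/((α+β)²(α+β+1)) = 38.0·20.3/(58.3²·59.3) = 0.00382726; SD = √0.00382726 = 0.0619.

0.0619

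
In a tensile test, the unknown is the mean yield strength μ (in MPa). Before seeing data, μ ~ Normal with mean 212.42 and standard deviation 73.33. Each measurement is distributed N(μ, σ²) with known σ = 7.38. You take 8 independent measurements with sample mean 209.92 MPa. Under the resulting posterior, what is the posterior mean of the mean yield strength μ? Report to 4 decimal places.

For Normal data with known variance σ², a Normal(μ₀, σ₀²) prior on μ is conjugate. Posterior precision = 1/σ₀² + n/σ²; posterior mean is the precision-weighted average of μ₀ and x̄.
n·x̄ = 8·209.92 = 1679.36.
σ₀² = 73.33² = 5377.2889, σ² = 7.38² = 54.4644; σ² + n·σ₀² = 54.4644 + 8·5377.2889 = 43072.7756.
Posterior mean = (μ₀/σ₀² + n·x̄/σ²)/(1/σ₀² + n/σ²) = (σ²·μ₀ + σ₀²·n·x̄)/(σ² + n·σ₀²) = (54.4644·212.42 + 5377.2889·1679.36)/43072.7756 = 9041973.214952/43072.7756 = 209.9232.

209.9232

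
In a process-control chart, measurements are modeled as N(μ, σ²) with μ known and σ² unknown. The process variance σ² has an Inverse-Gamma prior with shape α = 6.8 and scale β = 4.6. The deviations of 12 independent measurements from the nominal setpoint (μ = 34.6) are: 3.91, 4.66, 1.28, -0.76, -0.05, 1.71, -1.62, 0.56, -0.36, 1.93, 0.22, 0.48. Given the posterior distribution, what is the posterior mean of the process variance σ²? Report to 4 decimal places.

2.4753

With known mean μ and an Inverse-Gamma(α, β) prior on σ², the Normal likelihood is conjugate: posterior is Inv-Gamma(α + n/2, β + Σ(xᵢ−μ)²/2).
Σ(xᵢ−μ)² = (3.91)² + (4.66)² + (1.28)² + (-0.76)² + (-0.05)² + (1.71)² + (-1.62)² + (0.56)² + (-0.36)² + (1.93)² + (0.22)² + (0.48)² = 49.2176.
Posterior: Inv-Gamma(6.8 + 12/2, 4.6 + 49.2176/2) = Inv-Gamma(12.80, 29.20880).
E[σ²|data] = β/(α−1) = 29.20880/11.80 = 2.4753.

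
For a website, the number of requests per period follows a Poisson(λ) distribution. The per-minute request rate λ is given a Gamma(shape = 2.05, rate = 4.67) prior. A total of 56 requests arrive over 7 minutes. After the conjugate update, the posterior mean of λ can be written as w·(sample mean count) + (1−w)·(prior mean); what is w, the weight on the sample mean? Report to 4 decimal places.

0.5998

With a Gamma(shape α, rate β) prior, the Poisson likelihood is conjugate: the posterior is Gamma(α + ΣXᵢ, β + n).
Posterior mean = (α₀+S)/(β₀+n) = [n/(β₀+n)]·(S/n) + [β₀/(β₀+n)]·(α₀/β₀), so only n and β₀ enter the weight.
Weight on data w = n/(β₀+n) = 7/(4.67+7) = 7/11.67 = 0.5998.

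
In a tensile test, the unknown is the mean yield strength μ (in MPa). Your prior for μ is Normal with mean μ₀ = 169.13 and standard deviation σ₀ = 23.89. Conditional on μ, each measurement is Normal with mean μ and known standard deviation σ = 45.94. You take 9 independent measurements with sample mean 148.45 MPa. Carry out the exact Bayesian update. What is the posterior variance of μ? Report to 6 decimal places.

166.207905

For Normal data with known variance σ², a Normal(μ₀, σ₀²) prior on μ is conjugate. Posterior precision = 1/σ₀² + n/σ²; posterior mean is the precision-weighted average of μ₀ and x̄.
σ₀² = 23.89² = 570.7321, σ² = 45.94² = 2110.4836; σ² + n·σ₀² = 2110.4836 + 9·570.7321 = 7247.0725.
Posterior precision = 1/σ₀² + n/σ² = 1/570.7321 + 9/2110.4836 = (σ² + n·σ₀²)/(σ₀²σ²) = 7247.0725/(570.7321·2110.4836); posterior variance σₙ² = σ₀²σ²/(σ² + n·σ₀²) = 570.7321·2110.4836/7247.0725 = 166.207905.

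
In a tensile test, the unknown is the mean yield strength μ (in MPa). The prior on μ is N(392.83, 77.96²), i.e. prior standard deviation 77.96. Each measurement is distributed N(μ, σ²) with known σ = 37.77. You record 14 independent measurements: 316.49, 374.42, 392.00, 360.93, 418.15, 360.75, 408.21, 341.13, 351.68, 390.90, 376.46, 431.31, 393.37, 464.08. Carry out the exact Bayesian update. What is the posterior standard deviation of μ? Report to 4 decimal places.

10.0109

For Normal data with known variance σ², a Normal(μ₀, σ₀²) prior on μ is conjugate. Posterior precision = 1/σ₀² + n/σ²; posterior mean is the precision-weighted average of μ₀ and x̄.
σ₀² = 77.96² = 6077.7616, σ² = 37.77² = 1426.5729; σ² + n·σ₀² = 1426.5729 + 14·6077.7616 = 86515.2353.
Posterior precision = 1/σ₀² + n/σ² = 1/6077.7616 + 14/1426.5729 = (σ² + n·σ₀²)/(σ₀²σ²) = 86515.2353/(6077.7616·1426.5729); posterior variance σₙ² = σ₀²σ²/(σ² + n·σ₀²) = 6077.7616·1426.5729/86515.2353 = 100.217840.
Posterior SD = √σₙ² = √(6077.7616·1426.5729/86515.2353) = 10.0109.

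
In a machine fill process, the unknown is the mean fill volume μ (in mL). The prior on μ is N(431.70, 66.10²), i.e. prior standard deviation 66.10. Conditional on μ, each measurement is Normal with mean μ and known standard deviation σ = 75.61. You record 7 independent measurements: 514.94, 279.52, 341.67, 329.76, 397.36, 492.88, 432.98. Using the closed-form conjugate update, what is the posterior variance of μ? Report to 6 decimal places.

688.079649

For Normal data with known variance σ², a Normal(μ₀, σ₀²) prior on μ is conjugate. Posterior precision = 1/σ₀² + n/σ²; posterior mean is the precision-weighted average of μ₀ and x̄.
σ₀² = 66.10² = 4369.21, σ² = 75.61² = 5716.8721; σ² + n·σ₀² = 5716.8721 + 7·4369.21 = 36301.3421.
Posterior precision = 1/σ₀² + n/σ² = 1/4369.21 + 7/5716.8721 = (σ² + n·σ₀²)/(σ₀²σ²) = 36301.3421/(4369.21·5716.8721); posterior variance σₙ² = σ₀²σ²/(σ² + n·σ₀²) = 4369.21·5716.8721/36301.3421 = 688.079649.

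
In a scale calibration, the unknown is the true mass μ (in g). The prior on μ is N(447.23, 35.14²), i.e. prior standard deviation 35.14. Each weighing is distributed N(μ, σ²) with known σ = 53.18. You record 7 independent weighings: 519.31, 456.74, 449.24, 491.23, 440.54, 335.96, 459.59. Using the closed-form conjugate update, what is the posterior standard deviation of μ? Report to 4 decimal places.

For Normal data with known variance σ², a Normal(μ₀, σ₀²) prior on μ is conjugate. Posterior precision = 1/σ₀² + n/σ²; posterior mean is the precision-weighted average of μ₀ and x̄.
σ₀² = 35.14² = 1234.8196, σ² = 53.18² = 2828.1124; σ² + n·σ₀² = 2828.1124 + 7·1234.8196 = 11471.8496.
Posterior precision = 1/σ₀² + n/σ² = 1/1234.8196 + 7/2828.1124 = (σ² + n·σ₀²)/(σ₀²σ²) = 11471.8496/(1234.8196·2828.1124); posterior variance σₙ² = σ₀²σ²/(σ² + n·σ₀²) = 1234.8196·2828.1124/11471.8496 = 304.415482.
Posterior SD = √σₙ² = √(1234.8196·2828.1124/11471.8496) = 17.4475.

17.4475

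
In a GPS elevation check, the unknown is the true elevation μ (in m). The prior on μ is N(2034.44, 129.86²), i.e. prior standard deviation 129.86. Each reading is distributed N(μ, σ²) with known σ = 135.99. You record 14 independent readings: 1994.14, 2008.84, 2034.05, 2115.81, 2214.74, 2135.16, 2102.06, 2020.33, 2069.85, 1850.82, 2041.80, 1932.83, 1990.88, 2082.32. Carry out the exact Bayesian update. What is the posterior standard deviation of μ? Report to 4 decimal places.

For Normal data with known variance σ², a Normal(μ₀, σ₀²) prior on μ is conjugate. Posterior precision = 1/σ₀² + n/σ²; posterior mean is the precision-weighted average of μ₀ and x̄.
σ₀² = 129.86² = 16863.6196, σ² = 135.99² = 18493.2801; σ² + n·σ₀² = 18493.2801 + 14·16863.6196 = 254583.9545.
Posterior precision = 1/σ₀² + n/σ² = 1/16863.6196 + 14/18493.2801 = (σ² + n·σ₀²)/(σ₀²σ²) = 254583.9545/(16863.6196·18493.2801); posterior variance σₙ² = σ₀²σ²/(σ² + n·σ₀²) = 16863.6196·18493.2801/254583.9545 = 1224.993309.
Posterior SD = √σₙ² = √(16863.6196·18493.2801/254583.9545) = 34.9999.

34.9999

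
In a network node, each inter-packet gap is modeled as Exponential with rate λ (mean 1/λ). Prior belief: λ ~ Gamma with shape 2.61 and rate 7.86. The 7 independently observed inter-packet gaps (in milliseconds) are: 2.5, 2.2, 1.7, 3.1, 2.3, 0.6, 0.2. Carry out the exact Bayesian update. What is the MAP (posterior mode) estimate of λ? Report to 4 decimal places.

With a Gamma(shape α, rate β) prior on the exponential rate λ, the posterior after n observations with total T = Σxᵢ is Gamma(α+n, β+T).
Sum of observations T = 12.6 milliseconds; n = 7.
Posterior: Gamma(2.61+7, 7.86+12.6) = Gamma(9.61, 20.46).
Mode = (α−1)/β = 0.4208.

0.4208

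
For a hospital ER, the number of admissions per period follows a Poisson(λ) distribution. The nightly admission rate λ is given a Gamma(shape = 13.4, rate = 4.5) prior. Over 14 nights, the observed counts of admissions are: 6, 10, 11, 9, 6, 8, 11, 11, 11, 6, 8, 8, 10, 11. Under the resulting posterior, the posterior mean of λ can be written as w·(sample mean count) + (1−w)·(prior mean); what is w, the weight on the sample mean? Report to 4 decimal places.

0.7568

With a Gamma(shape α, rate β) prior, the Poisson likelihood is conjugate: the posterior is Gamma(α + ΣXᵢ, β + n).
Posterior mean = (α₀+S)/(β₀+n) = [n/(β₀+n)]·(S/n) + [β₀/(β₀+n)]·(α₀/β₀), so only n and β₀ enter the weight.
Weight on data w = n/(β₀+n) = 14/(4.5+14) = 14/18.5 = 0.7568.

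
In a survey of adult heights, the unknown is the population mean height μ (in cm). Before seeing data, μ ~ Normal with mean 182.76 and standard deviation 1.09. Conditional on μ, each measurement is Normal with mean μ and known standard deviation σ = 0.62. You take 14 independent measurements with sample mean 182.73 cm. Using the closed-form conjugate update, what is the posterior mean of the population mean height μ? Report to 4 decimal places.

182.7307

For Normal data with known variance σ², a Normal(μ₀, σ₀²) prior on μ is conjugate. Posterior precision = 1/σ₀² + n/σ²; posterior mean is the precision-weighted average of μ₀ and x̄.
n·x̄ = 14·182.73 = 2558.22.
σ₀² = 1.09² = 1.1881, σ² = 0.62² = 0.3844; σ² + n·σ₀² = 0.3844 + 14·1.1881 = 17.0178.
Posterior mean = (μ₀/σ₀² + n·x̄/σ²)/(1/σ₀² + n/σ²) = (σ²·μ₀ + σ₀²·n·x̄)/(σ² + n·σ₀²) = (0.3844·182.76 + 1.1881·2558.22)/17.0178 = 3109.674126/17.0178 = 182.7307.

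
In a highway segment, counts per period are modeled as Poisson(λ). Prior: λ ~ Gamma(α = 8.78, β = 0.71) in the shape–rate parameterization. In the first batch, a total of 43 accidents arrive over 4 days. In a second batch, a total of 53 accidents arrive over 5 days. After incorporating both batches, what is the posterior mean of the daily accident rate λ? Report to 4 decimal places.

10.7909

With a Gamma(shape α, rate β) prior, the Poisson likelihood is conjugate: the posterior is Gamma(α + ΣXᵢ, β + n).
After batch 1: Gamma(α+S, β+n) = Gamma(8.78+43, 0.71+4) = Gamma(51.78, 4.71).
After batch 2: Gamma(α+S, β+n) = Gamma(51.78+53, 4.71+5) = Gamma(104.78, 9.71).
Posterior mean = α/β = 104.78/9.71 = 10.7909.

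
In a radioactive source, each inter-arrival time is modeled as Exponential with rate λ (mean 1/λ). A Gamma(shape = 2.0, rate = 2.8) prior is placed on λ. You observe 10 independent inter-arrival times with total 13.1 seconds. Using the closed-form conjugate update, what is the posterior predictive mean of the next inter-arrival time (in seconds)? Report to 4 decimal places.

With a Gamma(shape α, rate β) prior on the exponential rate λ, the posterior after n observations with total T = Σxᵢ is Gamma(α+n, β+T).
Posterior: Gamma(2.0+10, 2.8+13.1) = Gamma(12.0, 15.9).
The predictive distribution for the next observation is Lomax; its mean is β/(α−1) = 15.9/11.0 = 1.4455.

1.4455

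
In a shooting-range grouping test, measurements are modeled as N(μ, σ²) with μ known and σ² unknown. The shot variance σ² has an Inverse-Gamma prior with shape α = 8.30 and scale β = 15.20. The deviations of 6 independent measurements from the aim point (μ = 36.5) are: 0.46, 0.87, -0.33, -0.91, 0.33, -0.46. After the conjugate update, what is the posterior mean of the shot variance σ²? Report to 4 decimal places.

With known mean μ and an Inverse-Gamma(α, β) prior on σ², the Normal likelihood is conjugate: posterior is Inv-Gamma(α + n/2, β + Σ(xᵢ−μ)²/2).
Σ(xᵢ−μ)² = (0.46)² + (0.87)² + (-0.33)² + (-0.91)² + (0.33)² + (-0.46)² = 2.2260.
Posterior: Inv-Gamma(8.30 + 6/2, 15.20 + 2.2260/2) = Inv-Gamma(11.30, 16.31300).
E[σ²|data] = β/(α−1) = 16.31300/10.30 = 1.5838.

1.5838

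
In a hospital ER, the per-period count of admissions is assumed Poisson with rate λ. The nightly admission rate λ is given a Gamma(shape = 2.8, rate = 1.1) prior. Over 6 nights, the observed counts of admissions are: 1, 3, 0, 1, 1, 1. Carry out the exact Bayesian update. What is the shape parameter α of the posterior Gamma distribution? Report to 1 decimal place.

9.8

With a Gamma(shape α, rate β) prior, the Poisson likelihood is conjugate: the posterior is Gamma(α + ΣXᵢ, β + n).
Sum of counts S = 7 over n = 6 nights.
Posterior: Gamma(α+S, β+n) = Gamma(2.8+7, 1.1+6) = Gamma(9.8, 7.1).
Posterior α = 9.8.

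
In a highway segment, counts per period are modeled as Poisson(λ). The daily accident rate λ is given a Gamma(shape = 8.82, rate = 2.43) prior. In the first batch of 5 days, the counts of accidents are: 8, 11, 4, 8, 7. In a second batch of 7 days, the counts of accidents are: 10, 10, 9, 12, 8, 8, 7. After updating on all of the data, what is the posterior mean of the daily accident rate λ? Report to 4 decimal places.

With a Gamma(shape α, rate β) prior, the Poisson likelihood is conjugate: the posterior is Gamma(α + ΣXᵢ, β + n).
Batch 1: sum of counts S = 38 over n = 5 days.
After batch 1: Gamma(α+S, β+n) = Gamma(8.82+38, 2.43+5) = Gamma(46.82, 7.43).
Batch 2: sum of counts S = 64 over n = 7 days.
After batch 2: Gamma(α+S, β+n) = Gamma(46.82+64, 7.43+7) = Gamma(110.82, 14.43).
Posterior mean = α/β = 110.82/14.43 = 7.6798.

7.6798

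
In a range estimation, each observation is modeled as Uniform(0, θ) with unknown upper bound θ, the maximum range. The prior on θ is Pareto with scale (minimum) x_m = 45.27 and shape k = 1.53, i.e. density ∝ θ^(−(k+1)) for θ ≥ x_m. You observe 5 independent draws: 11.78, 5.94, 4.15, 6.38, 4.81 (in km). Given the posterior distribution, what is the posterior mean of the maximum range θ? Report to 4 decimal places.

A Pareto(scale x_m, shape k) prior on the upper bound θ of Uniform(0, θ) is conjugate: posterior is Pareto(max(x_m, max xᵢ), k + n).
Sample maximum = 11.78; prior scale x_m = 45.27 → posterior scale = max = 45.27.
Posterior shape = 1.53 + 5 = 6.53.
E[θ|data] = k·x_m/(k−1) = 6.53·45.27/5.53 = 53.4563.

53.4563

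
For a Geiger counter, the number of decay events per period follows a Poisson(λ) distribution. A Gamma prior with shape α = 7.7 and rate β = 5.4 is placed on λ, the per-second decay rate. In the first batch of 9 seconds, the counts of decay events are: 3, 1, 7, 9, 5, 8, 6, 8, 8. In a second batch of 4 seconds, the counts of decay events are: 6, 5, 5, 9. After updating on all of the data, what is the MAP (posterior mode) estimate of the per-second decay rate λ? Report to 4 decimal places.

4.7120

With a Gamma(shape α, rate β) prior, the Poisson likelihood is conjugate: the posterior is Gamma(α + ΣXᵢ, β + n).
Batch 1: sum of counts S = 55 over n = 9 seconds.
After batch 1: Gamma(α+S, β+n) = Gamma(7.7+55, 5.4+9) = Gamma(62.7, 14.4).
Batch 2: sum of counts S = 25 over n = 4 seconds.
After batch 2: Gamma(α+S, β+n) = Gamma(62.7+25, 14.4+4) = Gamma(87.7, 18.4).
Mode of Gamma(α,β) for α≥1 is (α−1)/β = 86.7/18.4 = 4.7120.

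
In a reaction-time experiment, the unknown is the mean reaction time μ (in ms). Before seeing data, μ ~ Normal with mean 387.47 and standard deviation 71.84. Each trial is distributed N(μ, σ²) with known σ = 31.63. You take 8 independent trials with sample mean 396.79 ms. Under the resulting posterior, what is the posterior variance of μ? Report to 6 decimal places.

For Normal data with known variance σ², a Normal(μ₀, σ₀²) prior on μ is conjugate. Posterior precision = 1/σ₀² + n/σ²; posterior mean is the precision-weighted average of μ₀ and x̄.
σ₀² = 71.84² = 5160.9856, σ² = 31.63² = 1000.4569; σ² + n·σ₀² = 1000.4569 + 8·5160.9856 = 42288.3417.
Posterior precision = 1/σ₀² + n/σ² = 1/5160.9856 + 8/1000.4569 = (σ² + n·σ₀²)/(σ₀²σ²) = 42288.3417/(5160.9856·1000.4569); posterior variance σₙ² = σ₀²σ²/(σ² + n·σ₀²) = 5160.9856·1000.4569/42288.3417 = 122.098513.

122.098513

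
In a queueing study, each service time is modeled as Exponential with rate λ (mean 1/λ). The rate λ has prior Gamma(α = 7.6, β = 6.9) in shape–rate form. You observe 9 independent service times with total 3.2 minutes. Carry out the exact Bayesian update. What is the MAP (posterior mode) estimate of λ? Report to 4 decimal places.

1.5446

With a Gamma(shape α, rate β) prior on the exponential rate λ, the posterior after n observations with total T = Σxᵢ is Gamma(α+n, β+T).
Posterior: Gamma(7.6+9, 6.9+3.2) = Gamma(16.6, 10.1).
Mode = (α−1)/β = 1.5446.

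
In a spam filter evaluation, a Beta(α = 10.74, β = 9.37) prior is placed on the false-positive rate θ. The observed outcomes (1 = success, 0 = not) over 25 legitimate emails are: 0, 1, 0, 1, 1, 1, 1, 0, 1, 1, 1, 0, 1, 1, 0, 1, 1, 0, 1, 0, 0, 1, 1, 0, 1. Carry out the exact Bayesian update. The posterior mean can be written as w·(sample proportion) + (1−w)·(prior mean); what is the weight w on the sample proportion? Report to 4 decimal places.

The Beta prior is conjugate to a Binomial/Bernoulli likelihood; the update adds successes to α and failures to β.
Posterior mean = (α₀+k)/(α₀+β₀+n) = [n/(α₀+β₀+n)]·(k/n) + [(α₀+β₀)/(α₀+β₀+n)]·α₀/(α₀+β₀), so only n and the prior enter the weight.
The weight on the data is w = n/(α₀+β₀+n) = 25/(10.74+9.37+25) = 25/45.11 = 0.5542.

0.5542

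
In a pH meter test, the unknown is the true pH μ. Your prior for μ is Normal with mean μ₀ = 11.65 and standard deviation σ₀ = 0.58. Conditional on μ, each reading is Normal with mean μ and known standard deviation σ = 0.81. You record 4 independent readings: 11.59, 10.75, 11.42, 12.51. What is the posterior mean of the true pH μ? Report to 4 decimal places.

11.5945

For Normal data with known variance σ², a Normal(μ₀, σ₀²) prior on μ is conjugate. Posterior precision = 1/σ₀² + n/σ²; posterior mean is the precision-weighted average of μ₀ and x̄.
Σxᵢ = 11.59 + 10.75 + 11.42 + 12.51 = 46.27, so n·x̄ = 46.27.
σ₀² = 0.58² = 0.3364, σ² = 0.81² = 0.6561; σ² + n·σ₀² = 0.6561 + 4·0.3364 = 2.0017.
Posterior mean = (μ₀/σ₀² + n·x̄/σ²)/(1/σ₀² + n/σ²) = (σ²·μ₀ + σ₀²·n·x̄)/(σ² + n·σ₀²) = (0.6561·11.65 + 0.3364·46.27)/2.0017 = 23.208793/2.0017 = 11.5945.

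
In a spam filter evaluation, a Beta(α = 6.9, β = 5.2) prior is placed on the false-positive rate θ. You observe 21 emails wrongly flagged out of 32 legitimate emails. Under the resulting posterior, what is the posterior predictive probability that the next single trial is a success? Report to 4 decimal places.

0.6327

The Beta prior is conjugate to a Binomial/Bernoulli likelihood; the update adds successes to α and failures to β.
Posterior: Beta(α+k, β+n−k) = Beta(6.9+21, 5.2+11) = Beta(27.9, 16.2).
For a single future Bernoulli trial, P(success | data) = α/(α+β) = 0.6327.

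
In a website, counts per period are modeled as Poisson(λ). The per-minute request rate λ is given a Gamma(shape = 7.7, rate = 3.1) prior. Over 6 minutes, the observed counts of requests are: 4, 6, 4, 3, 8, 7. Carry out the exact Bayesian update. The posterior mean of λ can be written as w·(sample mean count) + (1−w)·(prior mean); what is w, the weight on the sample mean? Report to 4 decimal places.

0.6593

With a Gamma(shape α, rate β) prior, the Poisson likelihood is conjugate: the posterior is Gamma(α + ΣXᵢ, β + n).
Posterior mean = (α₀+S)/(β₀+n) = [n/(β₀+n)]·(S/n) + [β₀/(β₀+n)]·(α₀/β₀), so only n and β₀ enter the weight.
Weight on data w = n/(β₀+n) = 6/(3.1+6) = 6/9.1 = 0.6593.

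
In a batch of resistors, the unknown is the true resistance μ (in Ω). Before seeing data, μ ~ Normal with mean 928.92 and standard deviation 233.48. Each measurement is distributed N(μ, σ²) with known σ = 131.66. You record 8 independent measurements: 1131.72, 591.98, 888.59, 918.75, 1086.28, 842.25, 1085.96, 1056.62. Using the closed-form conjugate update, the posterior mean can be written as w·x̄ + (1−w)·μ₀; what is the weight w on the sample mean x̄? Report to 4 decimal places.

0.9618

For Normal data with known variance σ², a Normal(μ₀, σ₀²) prior on μ is conjugate. Posterior precision = 1/σ₀² + n/σ²; posterior mean is the precision-weighted average of μ₀ and x̄.
σ₀² = 233.48² = 54512.9104, σ² = 131.66² = 17334.3556. Prior precision 1/σ₀² = 1/54512.9104; data precision n/σ² = 8/17334.3556.
w = (n/σ²)/(1/σ₀² + n/σ²) = n·σ₀²/(σ² + n·σ₀²) = 8·54512.9104/(17334.3556 + 8·54512.9104) = 436103.2832/453437.6388 = 0.9618.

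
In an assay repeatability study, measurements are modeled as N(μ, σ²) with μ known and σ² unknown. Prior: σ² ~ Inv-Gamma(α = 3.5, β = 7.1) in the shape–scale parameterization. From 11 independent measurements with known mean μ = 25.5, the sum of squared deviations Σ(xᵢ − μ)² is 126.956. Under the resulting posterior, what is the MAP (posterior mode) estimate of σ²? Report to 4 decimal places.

7.0578

With known mean μ and an Inverse-Gamma(α, β) prior on σ², the Normal likelihood is conjugate: posterior is Inv-Gamma(α + n/2, β + Σ(xᵢ−μ)²/2).
Posterior: Inv-Gamma(3.5 + 11/2, 7.1 + 126.956/2) = Inv-Gamma(9.00, 70.5780).
Mode = β/(α+1) = 70.5780/10.00 = 7.0578.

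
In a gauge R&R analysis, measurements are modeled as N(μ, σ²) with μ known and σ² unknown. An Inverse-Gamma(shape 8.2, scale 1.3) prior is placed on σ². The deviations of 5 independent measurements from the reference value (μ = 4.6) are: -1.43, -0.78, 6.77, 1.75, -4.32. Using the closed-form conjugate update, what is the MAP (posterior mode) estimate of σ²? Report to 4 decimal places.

3.1116

With known mean μ and an Inverse-Gamma(α, β) prior on σ², the Normal likelihood is conjugate: posterior is Inv-Gamma(α + n/2, β + Σ(xᵢ−μ)²/2).
Σ(xᵢ−μ)² = (-1.43)² + (-0.78)² + (6.77)² + (1.75)² + (-4.32)² = 70.2111.
Posterior: Inv-Gamma(8.2 + 5/2, 1.3 + 70.2111/2) = Inv-Gamma(10.70, 36.40555).
Mode = β/(α+1) = 36.40555/11.70 = 3.1116.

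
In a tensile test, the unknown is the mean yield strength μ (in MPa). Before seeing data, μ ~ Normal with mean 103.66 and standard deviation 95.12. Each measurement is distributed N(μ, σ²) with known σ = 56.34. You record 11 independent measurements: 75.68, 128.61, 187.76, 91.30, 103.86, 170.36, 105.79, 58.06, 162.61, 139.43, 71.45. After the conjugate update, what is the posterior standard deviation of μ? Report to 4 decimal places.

For Normal data with known variance σ², a Normal(μ₀, σ₀²) prior on μ is conjugate. Posterior precision = 1/σ₀² + n/σ²; posterior mean is the precision-weighted average of μ₀ and x̄.
σ₀² = 95.12² = 9047.8144, σ² = 56.34² = 3174.1956; σ² + n·σ₀² = 3174.1956 + 11·9047.8144 = 102700.154.
Posterior precision = 1/σ₀² + n/σ² = 1/9047.8144 + 11/3174.1956 = (σ² + n·σ₀²)/(σ₀²σ²) = 102700.154/(9047.8144·3174.1956); posterior variance σₙ² = σ₀²σ²/(σ² + n·σ₀²) = 9047.8144·3174.1956/102700.154 = 279.644495.
Posterior SD = √σₙ² = √(9047.8144·3174.1956/102700.154) = 16.7226.

16.7226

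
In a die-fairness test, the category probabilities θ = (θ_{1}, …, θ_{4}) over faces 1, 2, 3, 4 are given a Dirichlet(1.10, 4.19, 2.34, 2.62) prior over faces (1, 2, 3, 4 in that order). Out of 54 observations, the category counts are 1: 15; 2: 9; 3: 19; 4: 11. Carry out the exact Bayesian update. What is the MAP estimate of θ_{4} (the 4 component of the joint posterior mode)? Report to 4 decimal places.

0.2095

The Dirichlet prior is conjugate to the Multinomial likelihood: each posterior αⱼ = prior αⱼ + observed count nⱼ.
Posterior concentration: (16.10, 13.19, 21.34, 13.62), total = 64.25.
Joint mode component: (α_{4}−1)/(Σα−K) = 12.62/60.25 = 0.2095.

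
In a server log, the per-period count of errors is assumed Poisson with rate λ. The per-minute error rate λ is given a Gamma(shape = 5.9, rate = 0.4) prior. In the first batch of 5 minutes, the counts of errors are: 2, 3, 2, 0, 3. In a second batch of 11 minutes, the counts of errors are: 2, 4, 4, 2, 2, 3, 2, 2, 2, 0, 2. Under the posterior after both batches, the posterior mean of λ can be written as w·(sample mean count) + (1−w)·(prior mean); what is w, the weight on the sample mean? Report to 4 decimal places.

With a Gamma(shape α, rate β) prior, the Poisson likelihood is conjugate: the posterior is Gamma(α + ΣXᵢ, β + n).
Total number of minutes: n = 5 + 11 = 16.
Posterior mean = (α₀+S)/(β₀+n) = [n/(β₀+n)]·(S/n) + [β₀/(β₀+n)]·(α₀/β₀), so only n and β₀ enter the weight.
Weight on data w = n/(β₀+n) = 16/(0.4+16) = 16/16.4 = 0.9756.

0.9756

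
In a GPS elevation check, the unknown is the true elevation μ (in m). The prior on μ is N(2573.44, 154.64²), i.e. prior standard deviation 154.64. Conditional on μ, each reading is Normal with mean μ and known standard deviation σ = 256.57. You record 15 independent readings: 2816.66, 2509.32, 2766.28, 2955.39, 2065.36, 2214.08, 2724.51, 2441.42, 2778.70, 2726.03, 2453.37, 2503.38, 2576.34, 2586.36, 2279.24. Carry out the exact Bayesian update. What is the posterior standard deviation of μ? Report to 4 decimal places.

60.8938

For Normal data with known variance σ², a Normal(μ₀, σ₀²) prior on μ is conjugate. Posterior precision = 1/σ₀² + n/σ²; posterior mean is the precision-weighted average of μ₀ and x̄.
σ₀² = 154.64² = 23913.5296, σ² = 256.57² = 65828.1649; σ² + n·σ₀² = 65828.1649 + 15·23913.5296 = 424531.1089.
Posterior precision = 1/σ₀² + n/σ² = 1/23913.5296 + 15/65828.1649 = (σ² + n·σ₀²)/(σ₀²σ²) = 424531.1089/(23913.5296·65828.1649); posterior variance σₙ² = σ₀²σ²/(σ² + n·σ₀²) = 23913.5296·65828.1649/424531.1089 = 3708.052807.
Posterior SD = √σₙ² = √(23913.5296·65828.1649/424531.1089) = 60.8938.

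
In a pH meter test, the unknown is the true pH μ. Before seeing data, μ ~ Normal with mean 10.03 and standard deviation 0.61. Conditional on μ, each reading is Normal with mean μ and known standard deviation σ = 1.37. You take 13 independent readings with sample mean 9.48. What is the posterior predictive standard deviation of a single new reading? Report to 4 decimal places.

For Normal data with known variance σ², a Normal(μ₀, σ₀²) prior on μ is conjugate. Posterior precision = 1/σ₀² + n/σ²; posterior mean is the precision-weighted average of μ₀ and x̄.
σ₀² = 0.61² = 0.3721, σ² = 1.37² = 1.8769; σ² + n·σ₀² = 1.8769 + 13·0.3721 = 6.7142.
Posterior precision = 1/σ₀² + n/σ² = 1/0.3721 + 13/1.8769 = (σ² + n·σ₀²)/(σ₀²σ²) = 6.7142/(0.3721·1.8769); posterior variance σₙ² = σ₀²σ²/(σ² + n·σ₀²) = 0.3721·1.8769/6.7142 = 0.104018.
Predictive variance for one new observation = σₙ² + σ² = 0.3721·1.8769/6.7142 + 1.8769 = σ²·(σ₀² + 6.7142)/6.7142 = 1.8769·7.0863/6.7142 = 1.980918; SD = √(1.8769·7.0863/6.7142) = 1.4075.

1.4075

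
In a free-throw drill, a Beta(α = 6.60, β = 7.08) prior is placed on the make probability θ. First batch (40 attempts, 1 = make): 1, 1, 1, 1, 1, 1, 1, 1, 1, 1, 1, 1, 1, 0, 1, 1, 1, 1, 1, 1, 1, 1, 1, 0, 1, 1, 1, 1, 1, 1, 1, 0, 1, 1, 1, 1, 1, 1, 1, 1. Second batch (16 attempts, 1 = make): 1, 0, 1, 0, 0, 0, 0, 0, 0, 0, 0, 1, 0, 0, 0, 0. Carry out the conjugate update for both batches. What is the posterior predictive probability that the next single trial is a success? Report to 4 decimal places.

The Beta prior is conjugate to a Binomial/Bernoulli likelihood; the update adds successes to α and failures to β.
After batch 1: Beta(6.60+37, 7.08+3) = Beta(43.60, 10.08).
After batch 2: Beta(43.60+3, 10.08+13) = Beta(46.60, 23.08).
For a single future Bernoulli trial, P(success | data) = α/(α+β) = 0.6688.

0.6688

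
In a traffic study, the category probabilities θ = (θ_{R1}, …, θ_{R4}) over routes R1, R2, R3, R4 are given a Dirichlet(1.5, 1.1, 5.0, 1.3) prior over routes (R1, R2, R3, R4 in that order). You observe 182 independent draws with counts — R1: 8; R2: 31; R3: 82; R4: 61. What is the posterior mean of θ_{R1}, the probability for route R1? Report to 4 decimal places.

0.0498

The Dirichlet prior is conjugate to the Multinomial likelihood: each posterior αⱼ = prior αⱼ + observed count nⱼ.
Posterior concentration: (9.5, 32.1, 87.0, 62.3), total = 190.9.
E[θ_{R1}|data] = α_{R1}/Σα = 9.5/190.9 = 0.0498.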